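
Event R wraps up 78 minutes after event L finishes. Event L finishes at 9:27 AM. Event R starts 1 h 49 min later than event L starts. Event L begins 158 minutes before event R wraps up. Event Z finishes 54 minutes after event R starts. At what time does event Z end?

Event R ends at 9:27 AM + 78 min = 10:45 AM.
Event L starts at 10:45 AM − 158 min = 8:07 AM.
Event R starts at 8:07 AM + 109 min = 9:56 AM.
Event Z ends at 9:56 AM + 54 min = 10:50 AM.

10:50 AM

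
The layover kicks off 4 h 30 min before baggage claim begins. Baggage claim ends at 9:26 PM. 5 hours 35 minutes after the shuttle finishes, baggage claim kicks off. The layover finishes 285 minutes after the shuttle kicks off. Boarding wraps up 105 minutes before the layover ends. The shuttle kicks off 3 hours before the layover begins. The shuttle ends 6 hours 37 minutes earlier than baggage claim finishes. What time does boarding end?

The shuttle ends at 9:26 PM − 397 min = 2:49 PM.
Baggage claim starts at 2:49 PM + 335 min = 8:24 PM.
The layover starts at 8:24 PM − 270 min = 3:54 PM.
The shuttle starts at 3:54 PM − 180 min = 12:54 PM.
The layover ends at 12:54 PM + 285 min = 5:39 PM.
Boarding ends at 5:39 PM − 105 min = 3:54 PM.

3:54 PM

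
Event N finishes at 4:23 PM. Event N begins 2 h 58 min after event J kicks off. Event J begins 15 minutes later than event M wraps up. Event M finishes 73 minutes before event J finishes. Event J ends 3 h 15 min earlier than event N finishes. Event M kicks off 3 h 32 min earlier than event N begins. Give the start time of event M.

11:36 AM

Event J ends at 4:23 PM − 195 min = 1:08 PM.
Event M ends at 1:08 PM − 73 min = 11:55 AM.
Event J starts at 11:55 AM + 15 min = 12:10 PM.
Event N starts at 12:10 PM + 178 min = 3:08 PM.
Event M starts at 3:08 PM − 212 min = 11:36 AM.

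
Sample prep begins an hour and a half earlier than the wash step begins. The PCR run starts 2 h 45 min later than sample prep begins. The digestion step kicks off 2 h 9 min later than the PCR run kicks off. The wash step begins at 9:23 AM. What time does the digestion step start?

Sample prep starts at 9:23 AM − 90 min = 7:53 AM.
The PCR run starts at 7:53 AM + 165 min = 10:38 AM.
The digestion step starts at 10:38 AM + 129 min = 12:47 PM.

12:47 PM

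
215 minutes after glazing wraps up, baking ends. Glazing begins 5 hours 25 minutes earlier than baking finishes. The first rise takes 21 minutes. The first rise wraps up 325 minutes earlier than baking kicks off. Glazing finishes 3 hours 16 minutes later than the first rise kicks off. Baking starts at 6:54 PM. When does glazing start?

2:34 PM

The first rise ends at 6:54 PM − 325 min = 1:29 PM.
The first rise starts at 1:29 PM − 21 min = 1:08 PM.
Glazing ends at 1:08 PM + 196 min = 4:24 PM.
Baking ends at 4:24 PM + 215 min = 7:59 PM.
Glazing starts at 7:59 PM − 325 min = 2:34 PM.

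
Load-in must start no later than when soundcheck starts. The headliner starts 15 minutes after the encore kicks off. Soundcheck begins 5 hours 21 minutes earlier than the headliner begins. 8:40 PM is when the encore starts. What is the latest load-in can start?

3:34 PM

The headliner starts at 8:40 PM + 15 min = 8:55 PM.
Soundcheck starts at 8:55 PM − 321 min = 3:34 PM.
Load-in is bounded by soundcheck, so the latest it can start is 3:34 PM.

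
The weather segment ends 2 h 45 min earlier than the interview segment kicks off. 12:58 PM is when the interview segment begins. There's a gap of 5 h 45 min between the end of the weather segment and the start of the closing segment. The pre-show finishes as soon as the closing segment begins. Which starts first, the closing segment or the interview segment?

The weather segment ends at 12:58 PM − 165 min = 10:13 AM.
The closing segment starts at 10:13 AM + 345 min = 3:58 PM.
The closing segment starts at 3:58 PM and the interview segment starts at 12:58 PM, so the interview segment is first.

the interview segment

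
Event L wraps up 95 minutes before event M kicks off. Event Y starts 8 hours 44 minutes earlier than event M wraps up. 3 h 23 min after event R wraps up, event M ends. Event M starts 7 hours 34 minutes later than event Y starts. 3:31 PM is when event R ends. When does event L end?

Event M ends at 3:31 PM + 203 min = 6:54 PM.
Event Y starts at 6:54 PM − 524 min = 10:10 AM.
Event M starts at 10:10 AM + 454 min = 5:44 PM.
Event L ends at 5:44 PM − 95 min = 4:09 PM.

4:09 PM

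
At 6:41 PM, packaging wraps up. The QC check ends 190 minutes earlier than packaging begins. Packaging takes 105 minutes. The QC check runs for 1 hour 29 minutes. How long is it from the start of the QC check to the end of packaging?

Packaging starts at 6:41 PM − 105 min = 4:56 PM.
The QC check ends at 4:56 PM − 190 min = 1:46 PM.
The QC check starts at 1:46 PM − 89 min = 12:17 PM.
From 12:17 PM to 6:41 PM is 384 minutes.

384 minutes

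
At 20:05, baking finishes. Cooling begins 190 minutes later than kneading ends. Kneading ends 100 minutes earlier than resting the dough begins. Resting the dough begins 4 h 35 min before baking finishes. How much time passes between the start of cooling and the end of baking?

185 minutes

Resting the dough starts at 20:05 − 275 min = 15:30.
Kneading ends at 15:30 − 100 min = 13:50.
Cooling starts at 13:50 + 190 min = 17:00.
From 17:00 to 20:05 is 185 minutes.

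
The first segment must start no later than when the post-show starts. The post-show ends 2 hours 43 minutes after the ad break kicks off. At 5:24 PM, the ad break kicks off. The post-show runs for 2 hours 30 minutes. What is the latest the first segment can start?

5:37 PM

The post-show ends at 5:24 PM + 163 min = 8:07 PM.
The post-show starts at 8:07 PM − 150 min = 5:37 PM.
The first segment is bounded by the post-show, so the latest it can start is 5:37 PM.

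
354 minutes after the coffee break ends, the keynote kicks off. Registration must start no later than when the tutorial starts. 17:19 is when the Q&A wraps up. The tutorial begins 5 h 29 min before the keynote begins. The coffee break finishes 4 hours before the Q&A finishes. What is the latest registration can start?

13:44

The coffee break ends at 17:19 − 240 min = 13:19.
The keynote starts at 13:19 + 354 min = 19:13.
The tutorial starts at 19:13 − 329 min = 13:44.
Registration is bounded by the tutorial, so the latest it can start is 13:44.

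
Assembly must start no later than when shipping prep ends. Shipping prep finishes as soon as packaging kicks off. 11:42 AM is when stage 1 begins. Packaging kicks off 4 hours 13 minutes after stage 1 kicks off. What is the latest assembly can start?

Packaging starts at 11:42 AM + 253 min = 3:55 PM.
So shipping prep ends at 3:55 PM.
Assembly is bounded by shipping prep, so the latest it can start is 3:55 PM.

3:55 PM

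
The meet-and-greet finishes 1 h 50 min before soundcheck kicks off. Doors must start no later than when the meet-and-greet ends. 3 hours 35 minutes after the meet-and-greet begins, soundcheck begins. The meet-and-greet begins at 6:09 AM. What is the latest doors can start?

7:54 AM

Soundcheck starts at 6:09 AM + 215 min = 9:44 AM.
The meet-and-greet ends at 9:44 AM − 110 min = 7:54 AM.
Doors is bounded by the meet-and-greet, so the latest it can start is 7:54 AM.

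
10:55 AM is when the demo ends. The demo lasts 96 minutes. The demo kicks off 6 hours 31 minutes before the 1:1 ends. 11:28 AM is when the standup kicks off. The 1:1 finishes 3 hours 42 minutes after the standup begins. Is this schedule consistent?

The 1:1 ends at 11:28 AM + 222 min = 3:10 PM.
The demo starts at 3:10 PM − 391 min = 8:39 AM.
The demo ends at 8:39 AM + 96 min = 10:15 AM.
But the demo is also said to end at 10:55 AM — a 40-minute conflict.

No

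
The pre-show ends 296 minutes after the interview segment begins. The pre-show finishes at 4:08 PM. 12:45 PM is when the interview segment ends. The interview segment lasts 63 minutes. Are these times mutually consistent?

The interview segment starts at 12:45 PM − 63 min = 11:42 AM.
The pre-show ends at 11:42 AM + 296 min = 4:38 PM.
But the pre-show is also said to end at 4:08 PM — a 30-minute conflict.

No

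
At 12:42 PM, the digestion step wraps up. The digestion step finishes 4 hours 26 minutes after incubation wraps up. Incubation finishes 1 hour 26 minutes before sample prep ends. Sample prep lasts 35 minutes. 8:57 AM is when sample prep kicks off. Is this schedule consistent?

No

Sample prep ends at 8:57 AM + 35 min = 9:32 AM.
Incubation ends at 9:32 AM − 86 min = 8:06 AM.
The digestion step ends at 8:06 AM + 266 min = 12:32 PM.
But the digestion step is also said to end at 12:42 PM — a 10-minute conflict.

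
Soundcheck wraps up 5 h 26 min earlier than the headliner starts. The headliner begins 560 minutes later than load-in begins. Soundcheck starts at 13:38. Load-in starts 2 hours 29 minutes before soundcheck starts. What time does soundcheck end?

Load-in starts at 13:38 − 149 min = 11:09.
The headliner starts at 11:09 + 560 min = 20:29.
Soundcheck ends at 20:29 − 326 min = 15:03.

15:03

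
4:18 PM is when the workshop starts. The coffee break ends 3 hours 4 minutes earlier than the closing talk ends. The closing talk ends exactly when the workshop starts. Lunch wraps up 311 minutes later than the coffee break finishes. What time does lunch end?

6:25 PM

The closing talk ends at 4:18 PM.
The coffee break ends at 4:18 PM − 184 min = 1:14 PM.
Lunch ends at 1:14 PM + 311 min = 6:25 PM.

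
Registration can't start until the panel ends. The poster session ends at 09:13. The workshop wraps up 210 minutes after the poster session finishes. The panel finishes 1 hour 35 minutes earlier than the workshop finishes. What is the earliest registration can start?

11:08

The workshop ends at 09:13 + 210 min = 12:43.
The panel ends at 12:43 − 95 min = 11:08.
Registration is bounded by the panel, so the earliest it can start is 11:08.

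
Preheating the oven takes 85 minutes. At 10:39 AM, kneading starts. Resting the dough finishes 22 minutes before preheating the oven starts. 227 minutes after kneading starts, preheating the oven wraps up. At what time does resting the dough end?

Preheating the oven ends at 10:39 AM + 227 min = 2:26 PM.
Preheating the oven starts at 2:26 PM − 85 min = 1:01 PM.
Resting the dough ends at 1:01 PM − 22 min = 12:39 PM.

12:39 PM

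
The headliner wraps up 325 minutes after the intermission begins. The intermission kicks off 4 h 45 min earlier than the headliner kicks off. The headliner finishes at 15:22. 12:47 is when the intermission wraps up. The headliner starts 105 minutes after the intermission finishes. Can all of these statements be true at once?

The headliner starts at 12:47 + 105 min = 14:32.
The intermission starts at 14:32 − 285 min = 09:47.
The headliner ends at 09:47 + 325 min = 15:12.
But the headliner is also said to end at 15:22 — a 10-minute conflict.

No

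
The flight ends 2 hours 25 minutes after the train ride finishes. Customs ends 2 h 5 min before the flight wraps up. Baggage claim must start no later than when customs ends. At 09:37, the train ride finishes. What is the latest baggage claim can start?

The flight ends at 09:37 + 145 min = 12:02.
Customs ends at 12:02 − 125 min = 09:57.
Baggage claim is bounded by customs, so the latest it can start is 09:57.

09:57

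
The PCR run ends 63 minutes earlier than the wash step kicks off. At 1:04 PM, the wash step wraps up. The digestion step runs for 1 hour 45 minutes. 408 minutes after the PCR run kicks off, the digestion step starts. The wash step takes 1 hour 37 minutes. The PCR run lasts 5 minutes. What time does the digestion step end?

6:52 PM

The wash step starts at 1:04 PM − 97 min = 11:27 AM.
The PCR run ends at 11:27 AM − 63 min = 10:24 AM.
The PCR run starts at 10:24 AM − 5 min = 10:19 AM.
The digestion step starts at 10:19 AM + 408 min = 5:07 PM.
The digestion step ends at 5:07 PM + 105 min = 6:52 PM.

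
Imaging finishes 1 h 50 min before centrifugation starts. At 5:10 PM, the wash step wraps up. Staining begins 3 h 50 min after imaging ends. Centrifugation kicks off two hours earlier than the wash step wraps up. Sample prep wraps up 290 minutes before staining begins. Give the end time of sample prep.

12:20 PM

Centrifugation starts at 5:10 PM − 120 min = 3:10 PM.
Imaging ends at 3:10 PM − 110 min = 1:20 PM.
Staining starts at 1:20 PM + 230 min = 5:10 PM.
Sample prep ends at 5:10 PM − 290 min = 12:20 PM.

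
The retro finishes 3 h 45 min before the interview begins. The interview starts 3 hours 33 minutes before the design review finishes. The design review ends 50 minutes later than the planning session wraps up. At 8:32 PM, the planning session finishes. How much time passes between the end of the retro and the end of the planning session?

6 h 28 min

The design review ends at 8:32 PM + 50 min = 9:22 PM.
The interview starts at 9:22 PM − 213 min = 5:49 PM.
The retro ends at 5:49 PM − 225 min = 2:04 PM.
From 2:04 PM to 8:32 PM is 6 h 28 min.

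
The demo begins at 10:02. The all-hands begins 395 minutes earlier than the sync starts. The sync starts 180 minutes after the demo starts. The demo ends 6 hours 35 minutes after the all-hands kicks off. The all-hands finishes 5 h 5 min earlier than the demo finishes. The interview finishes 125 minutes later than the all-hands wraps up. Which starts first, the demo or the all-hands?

The sync starts at 10:02 + 180 min = 13:02.
The all-hands starts at 13:02 − 395 min = 06:27.
The demo starts at 10:02 and the all-hands starts at 06:27, so the all-hands is first.

the all-hands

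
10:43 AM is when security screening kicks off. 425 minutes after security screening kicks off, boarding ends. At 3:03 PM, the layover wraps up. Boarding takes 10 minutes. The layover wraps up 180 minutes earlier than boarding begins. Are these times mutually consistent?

Boarding ends at 10:43 AM + 425 min = 5:48 PM.
Boarding starts at 5:48 PM − 10 min = 5:38 PM.
The layover ends at 5:38 PM − 180 min = 2:38 PM.
But the layover is also said to end at 3:03 PM — a 25-minute conflict.

No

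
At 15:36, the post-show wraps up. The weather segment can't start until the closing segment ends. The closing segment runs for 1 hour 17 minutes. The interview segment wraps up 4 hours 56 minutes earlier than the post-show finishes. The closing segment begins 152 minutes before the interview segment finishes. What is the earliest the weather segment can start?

The interview segment ends at 15:36 − 296 min = 10:40.
The closing segment starts at 10:40 − 152 min = 08:08.
The closing segment ends at 08:08 + 77 min = 09:25.
The weather segment is bounded by the closing segment, so the earliest it can start is 09:25.

09:25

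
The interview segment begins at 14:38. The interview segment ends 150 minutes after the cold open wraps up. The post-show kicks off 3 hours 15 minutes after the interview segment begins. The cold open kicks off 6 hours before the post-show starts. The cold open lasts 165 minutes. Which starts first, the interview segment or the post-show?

The post-show starts at 14:38 + 195 min = 17:53.
The interview segment starts at 14:38 and the post-show starts at 17:53, so the interview segment is first.

the interview segment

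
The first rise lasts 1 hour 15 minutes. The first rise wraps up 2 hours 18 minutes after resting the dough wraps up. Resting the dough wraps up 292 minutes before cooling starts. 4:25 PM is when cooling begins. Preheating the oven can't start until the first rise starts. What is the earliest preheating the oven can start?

Resting the dough ends at 4:25 PM − 292 min = 11:33 AM.
The first rise ends at 11:33 AM + 138 min = 1:51 PM.
The first rise starts at 1:51 PM − 75 min = 12:36 PM.
Preheating the oven is bounded by the first rise, so the earliest it can start is 12:36 PM.

12:36 PM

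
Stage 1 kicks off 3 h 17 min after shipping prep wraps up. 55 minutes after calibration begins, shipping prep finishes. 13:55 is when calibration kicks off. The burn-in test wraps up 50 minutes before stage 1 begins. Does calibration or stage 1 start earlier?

calibration

Shipping prep ends at 13:55 + 55 min = 14:50.
Stage 1 starts at 14:50 + 197 min = 18:07.
Calibration starts at 13:55 and stage 1 starts at 18:07, so calibration is first.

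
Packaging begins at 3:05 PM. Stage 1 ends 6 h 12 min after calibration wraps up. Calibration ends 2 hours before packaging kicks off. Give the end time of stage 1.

Calibration ends at 3:05 PM − 120 min = 1:05 PM.
Stage 1 ends at 1:05 PM + 372 min = 7:17 PM.

7:17 PM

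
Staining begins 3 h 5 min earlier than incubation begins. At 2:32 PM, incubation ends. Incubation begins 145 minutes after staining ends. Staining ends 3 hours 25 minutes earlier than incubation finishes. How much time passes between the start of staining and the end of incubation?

4 h 5 min

Staining ends at 2:32 PM − 205 min = 11:07 AM.
Incubation starts at 11:07 AM + 145 min = 1:32 PM.
Staining starts at 1:32 PM − 185 min = 10:27 AM.
From 10:27 AM to 2:32 PM is 4 h 5 min.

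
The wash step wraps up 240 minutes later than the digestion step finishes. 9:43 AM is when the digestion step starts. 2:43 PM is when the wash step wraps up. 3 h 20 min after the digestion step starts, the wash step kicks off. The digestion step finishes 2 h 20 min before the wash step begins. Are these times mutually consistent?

The wash step starts at 9:43 AM + 200 min = 1:03 PM.
The digestion step ends at 1:03 PM − 140 min = 10:43 AM.
The wash step ends at 10:43 AM + 240 min = 2:43 PM.
That matches the stated 2:43 PM, so the schedule is consistent.

Yes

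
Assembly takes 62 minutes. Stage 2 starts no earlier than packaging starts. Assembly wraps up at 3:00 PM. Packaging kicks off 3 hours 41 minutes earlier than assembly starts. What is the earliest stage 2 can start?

Assembly starts at 3:00 PM − 62 min = 1:58 PM.
Packaging starts at 1:58 PM − 221 min = 10:17 AM.
Stage 2 is bounded by packaging, so the earliest it can start is 10:17 AM.

10:17 AM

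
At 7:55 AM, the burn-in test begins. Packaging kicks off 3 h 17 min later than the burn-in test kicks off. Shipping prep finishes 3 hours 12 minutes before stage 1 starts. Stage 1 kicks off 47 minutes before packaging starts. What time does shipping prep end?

7:13 AM

Packaging starts at 7:55 AM + 197 min = 11:12 AM.
Stage 1 starts at 11:12 AM − 47 min = 10:25 AM.
Shipping prep ends at 10:25 AM − 192 min = 7:13 AM.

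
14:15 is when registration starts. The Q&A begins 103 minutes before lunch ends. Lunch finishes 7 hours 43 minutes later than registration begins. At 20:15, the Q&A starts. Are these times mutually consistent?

Yes

Lunch ends at 14:15 + 463 min = 21:58.
The Q&A starts at 21:58 − 103 min = 20:15.
That matches the stated 20:15, so the schedule is consistent.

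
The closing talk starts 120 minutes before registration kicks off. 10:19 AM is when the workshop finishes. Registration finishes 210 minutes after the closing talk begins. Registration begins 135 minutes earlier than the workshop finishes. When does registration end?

Registration starts at 10:19 AM − 135 min = 8:04 AM.
The closing talk starts at 8:04 AM − 120 min = 6:04 AM.
Registration ends at 6:04 AM + 210 min = 9:34 AM.

9:34 AM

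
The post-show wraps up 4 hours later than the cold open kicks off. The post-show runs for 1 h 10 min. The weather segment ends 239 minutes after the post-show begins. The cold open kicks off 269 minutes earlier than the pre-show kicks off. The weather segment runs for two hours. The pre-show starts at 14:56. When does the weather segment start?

The cold open starts at 14:56 − 269 min = 10:27.
The post-show ends at 10:27 + 240 min = 14:27.
The post-show starts at 14:27 − 70 min = 13:17.
The weather segment ends at 13:17 + 239 min = 17:16.
The weather segment starts at 17:16 − 120 min = 15:16.

15:16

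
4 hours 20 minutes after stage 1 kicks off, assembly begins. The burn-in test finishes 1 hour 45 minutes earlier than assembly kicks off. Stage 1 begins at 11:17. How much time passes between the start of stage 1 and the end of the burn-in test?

Assembly starts at 11:17 + 260 min = 15:37.
The burn-in test ends at 15:37 − 105 min = 13:52.
From 11:17 to 13:52 is 2 h 35 min.

2 h 35 min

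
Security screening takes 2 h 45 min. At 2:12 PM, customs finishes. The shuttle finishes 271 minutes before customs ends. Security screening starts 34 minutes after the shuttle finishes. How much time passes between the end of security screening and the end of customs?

1 h 12 min

The shuttle ends at 2:12 PM − 271 min = 9:41 AM.
Security screening starts at 9:41 AM + 34 min = 10:15 AM.
Security screening ends at 10:15 AM + 165 min = 1:00 PM.
From 1:00 PM to 2:12 PM is 1 h 12 min.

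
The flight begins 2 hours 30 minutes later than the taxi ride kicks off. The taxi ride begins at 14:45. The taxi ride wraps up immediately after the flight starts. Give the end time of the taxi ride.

17:15

The flight starts at 14:45 + 150 min = 17:15.
So the taxi ride ends at 17:15.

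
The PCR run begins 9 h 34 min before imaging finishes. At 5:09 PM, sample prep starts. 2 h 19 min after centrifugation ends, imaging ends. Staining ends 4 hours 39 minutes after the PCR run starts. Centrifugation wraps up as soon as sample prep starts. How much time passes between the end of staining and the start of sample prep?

Centrifugation ends at 5:09 PM.
Imaging ends at 5:09 PM + 139 min = 7:28 PM.
The PCR run starts at 7:28 PM − 574 min = 9:54 AM.
Staining ends at 9:54 AM + 279 min = 2:33 PM.
From 2:33 PM to 5:09 PM is 2 h 36 min.

2 h 36 min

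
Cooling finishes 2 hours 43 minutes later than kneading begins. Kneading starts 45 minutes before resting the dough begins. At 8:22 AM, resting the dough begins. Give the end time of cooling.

Kneading starts at 8:22 AM − 45 min = 7:37 AM.
Cooling ends at 7:37 AM + 163 min = 10:20 AM.

10:20 AM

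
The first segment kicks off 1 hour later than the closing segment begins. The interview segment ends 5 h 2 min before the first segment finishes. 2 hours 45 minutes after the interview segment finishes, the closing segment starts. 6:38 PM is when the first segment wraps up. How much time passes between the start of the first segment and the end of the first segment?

The interview segment ends at 6:38 PM − 302 min = 1:36 PM.
The closing segment starts at 1:36 PM + 165 min = 4:21 PM.
The first segment starts at 4:21 PM + 60 min = 5:21 PM.
From 5:21 PM to 6:38 PM is 1 hour 17 minutes.

1 hour 17 minutes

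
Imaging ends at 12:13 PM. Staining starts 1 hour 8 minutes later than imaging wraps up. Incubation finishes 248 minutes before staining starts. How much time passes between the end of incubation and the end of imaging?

180 minutes

Staining starts at 12:13 PM + 68 min = 1:21 PM.
Incubation ends at 1:21 PM − 248 min = 9:13 AM.
From 9:13 AM to 12:13 PM is 180 minutes.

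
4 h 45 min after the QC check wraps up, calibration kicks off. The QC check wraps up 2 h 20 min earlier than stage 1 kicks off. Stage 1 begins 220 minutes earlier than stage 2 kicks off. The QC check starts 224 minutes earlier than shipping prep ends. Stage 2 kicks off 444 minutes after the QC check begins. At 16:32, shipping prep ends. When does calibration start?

The QC check starts at 16:32 − 224 min = 12:48.
Stage 2 starts at 12:48 + 444 min = 20:12.
Stage 1 starts at 20:12 − 220 min = 16:32.
The QC check ends at 16:32 − 140 min = 14:12.
Calibration starts at 14:12 + 285 min = 18:57.

18:57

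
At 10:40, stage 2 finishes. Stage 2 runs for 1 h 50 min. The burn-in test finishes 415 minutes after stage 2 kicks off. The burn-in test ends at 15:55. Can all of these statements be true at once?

Stage 2 starts at 10:40 − 110 min = 08:50.
The burn-in test ends at 08:50 + 415 min = 15:45.
But the burn-in test is also said to end at 15:55 — a 10-minute conflict.

No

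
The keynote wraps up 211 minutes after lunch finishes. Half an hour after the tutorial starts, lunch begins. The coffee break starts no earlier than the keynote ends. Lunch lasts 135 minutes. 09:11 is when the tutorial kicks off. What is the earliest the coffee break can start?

Lunch starts at 09:11 + 30 min = 09:41.
Lunch ends at 09:41 + 135 min = 11:56.
The keynote ends at 11:56 + 211 min = 15:27.
The coffee break is bounded by the keynote, so the earliest it can start is 15:27.

15:27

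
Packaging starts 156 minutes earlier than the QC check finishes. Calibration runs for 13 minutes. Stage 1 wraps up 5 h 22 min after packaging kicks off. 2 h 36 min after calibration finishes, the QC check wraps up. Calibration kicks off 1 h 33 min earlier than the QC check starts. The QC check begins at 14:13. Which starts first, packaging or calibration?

calibration

Calibration starts at 14:13 − 93 min = 12:40.
Calibration ends at 12:40 + 13 min = 12:53.
The QC check ends at 12:53 + 156 min = 15:29.
Packaging starts at 15:29 − 156 min = 12:53.
Packaging starts at 12:53 and calibration starts at 12:40, so calibration is first.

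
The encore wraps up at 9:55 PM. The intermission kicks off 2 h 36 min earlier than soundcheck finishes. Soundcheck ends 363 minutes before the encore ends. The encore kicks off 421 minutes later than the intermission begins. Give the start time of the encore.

Soundcheck ends at 9:55 PM − 363 min = 3:52 PM.
The intermission starts at 3:52 PM − 156 min = 1:16 PM.
The encore starts at 1:16 PM + 421 min = 8:17 PM.

8:17 PM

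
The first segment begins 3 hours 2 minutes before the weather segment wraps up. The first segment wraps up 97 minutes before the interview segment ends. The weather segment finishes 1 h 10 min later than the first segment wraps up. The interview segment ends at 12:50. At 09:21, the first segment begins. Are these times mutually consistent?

The first segment ends at 12:50 − 97 min = 11:13.
The weather segment ends at 11:13 + 70 min = 12:23.
The first segment starts at 12:23 − 182 min = 09:21.
That matches the stated 09:21, so the schedule is consistent.

Yes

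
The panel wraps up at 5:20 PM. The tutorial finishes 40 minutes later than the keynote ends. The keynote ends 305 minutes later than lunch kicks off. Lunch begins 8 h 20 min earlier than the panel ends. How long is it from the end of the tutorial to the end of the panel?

Lunch starts at 5:20 PM − 500 min = 9:00 AM.
The keynote ends at 9:00 AM + 305 min = 2:05 PM.
The tutorial ends at 2:05 PM + 40 min = 2:45 PM.
From 2:45 PM to 5:20 PM is 2 hours 35 minutes.

2 hours 35 minutes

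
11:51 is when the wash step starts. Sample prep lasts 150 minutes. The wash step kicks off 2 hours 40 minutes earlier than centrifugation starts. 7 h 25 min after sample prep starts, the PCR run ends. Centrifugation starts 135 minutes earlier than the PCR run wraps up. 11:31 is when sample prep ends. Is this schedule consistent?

Sample prep starts at 11:31 − 150 min = 09:01.
The PCR run ends at 09:01 + 445 min = 16:26.
Centrifugation starts at 16:26 − 135 min = 14:11.
The wash step starts at 14:11 − 160 min = 11:31.
But the wash step is also said to start at 11:51 — a 20-minute conflict.

No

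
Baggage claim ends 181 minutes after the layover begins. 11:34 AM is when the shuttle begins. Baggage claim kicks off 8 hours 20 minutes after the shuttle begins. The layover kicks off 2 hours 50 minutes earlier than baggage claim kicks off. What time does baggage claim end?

8:05 PM

Baggage claim starts at 11:34 AM + 500 min = 7:54 PM.
The layover starts at 7:54 PM − 170 min = 5:04 PM.
Baggage claim ends at 5:04 PM + 181 min = 8:05 PM.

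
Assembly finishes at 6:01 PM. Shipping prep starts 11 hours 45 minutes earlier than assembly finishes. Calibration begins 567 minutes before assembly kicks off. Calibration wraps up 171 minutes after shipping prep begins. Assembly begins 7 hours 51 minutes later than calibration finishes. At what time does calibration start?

7:31 AM

Shipping prep starts at 6:01 PM − 705 min = 6:16 AM.
Calibration ends at 6:16 AM + 171 min = 9:07 AM.
Assembly starts at 9:07 AM + 471 min = 4:58 PM.
Calibration starts at 4:58 PM − 567 min = 7:31 AM.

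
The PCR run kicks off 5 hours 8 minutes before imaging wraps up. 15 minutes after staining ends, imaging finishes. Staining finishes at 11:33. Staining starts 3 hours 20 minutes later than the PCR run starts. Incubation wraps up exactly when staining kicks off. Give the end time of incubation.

10:00

Imaging ends at 11:33 + 15 min = 11:48.
The PCR run starts at 11:48 − 308 min = 06:40.
Staining starts at 06:40 + 200 min = 10:00.
So incubation ends at 10:00.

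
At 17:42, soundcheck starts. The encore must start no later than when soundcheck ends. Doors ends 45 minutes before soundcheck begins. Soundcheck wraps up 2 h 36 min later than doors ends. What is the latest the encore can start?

Doors ends at 17:42 − 45 min = 16:57.
Soundcheck ends at 16:57 + 156 min = 19:33.
The encore is bounded by soundcheck, so the latest it can start is 19:33.

19:33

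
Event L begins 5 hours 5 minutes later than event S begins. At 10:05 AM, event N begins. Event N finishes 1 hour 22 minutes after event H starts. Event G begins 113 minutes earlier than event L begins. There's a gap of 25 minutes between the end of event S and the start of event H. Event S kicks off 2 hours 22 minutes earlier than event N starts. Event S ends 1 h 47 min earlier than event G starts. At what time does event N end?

10:55 AM

Event S starts at 10:05 AM − 142 min = 7:43 AM.
Event L starts at 7:43 AM + 305 min = 12:48 PM.
Event G starts at 12:48 PM − 113 min = 10:55 AM.
Event S ends at 10:55 AM − 107 min = 9:08 AM.
Event H starts at 9:08 AM + 25 min = 9:33 AM.
Event N ends at 9:33 AM + 82 min = 10:55 AM.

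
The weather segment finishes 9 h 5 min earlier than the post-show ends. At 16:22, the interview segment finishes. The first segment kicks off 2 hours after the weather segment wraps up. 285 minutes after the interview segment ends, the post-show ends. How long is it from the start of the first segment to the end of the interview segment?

2 h 20 min

The post-show ends at 16:22 + 285 min = 21:07.
The weather segment ends at 21:07 − 545 min = 12:02.
The first segment starts at 12:02 + 120 min = 14:02.
From 14:02 to 16:22 is 2 h 20 min.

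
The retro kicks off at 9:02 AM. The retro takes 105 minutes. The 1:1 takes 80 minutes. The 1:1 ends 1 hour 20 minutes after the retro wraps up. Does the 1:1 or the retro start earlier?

The retro ends at 9:02 AM + 105 min = 10:47 AM.
The 1:1 ends at 10:47 AM + 80 min = 12:07 PM.
The 1:1 starts at 12:07 PM − 80 min = 10:47 AM.
The 1:1 starts at 10:47 AM and the retro starts at 9:02 AM, so the retro is first.

the retro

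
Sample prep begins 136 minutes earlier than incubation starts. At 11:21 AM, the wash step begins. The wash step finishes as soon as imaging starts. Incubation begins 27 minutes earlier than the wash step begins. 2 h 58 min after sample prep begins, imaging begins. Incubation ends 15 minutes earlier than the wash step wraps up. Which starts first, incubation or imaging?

incubation

Incubation starts at 11:21 AM − 27 min = 10:54 AM.
Sample prep starts at 10:54 AM − 136 min = 8:38 AM.
Imaging starts at 8:38 AM + 178 min = 11:36 AM.
Incubation starts at 10:54 AM and imaging starts at 11:36 AM, so incubation is first.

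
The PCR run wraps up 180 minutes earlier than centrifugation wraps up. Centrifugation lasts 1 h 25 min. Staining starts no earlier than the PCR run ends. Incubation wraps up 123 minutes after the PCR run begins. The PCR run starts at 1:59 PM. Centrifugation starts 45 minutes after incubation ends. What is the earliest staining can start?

3:12 PM

Incubation ends at 1:59 PM + 123 min = 4:02 PM.
Centrifugation starts at 4:02 PM + 45 min = 4:47 PM.
Centrifugation ends at 4:47 PM + 85 min = 6:12 PM.
The PCR run ends at 6:12 PM − 180 min = 3:12 PM.
Staining is bounded by the PCR run, so the earliest it can start is 3:12 PM.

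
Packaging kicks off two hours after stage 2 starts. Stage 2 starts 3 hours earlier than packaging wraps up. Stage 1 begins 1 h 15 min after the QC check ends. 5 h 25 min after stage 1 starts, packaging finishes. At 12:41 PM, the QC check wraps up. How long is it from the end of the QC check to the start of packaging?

Stage 1 starts at 12:41 PM + 75 min = 1:56 PM.
Packaging ends at 1:56 PM + 325 min = 7:21 PM.
Stage 2 starts at 7:21 PM − 180 min = 4:21 PM.
Packaging starts at 4:21 PM + 120 min = 6:21 PM.
From 12:41 PM to 6:21 PM is 5 h 40 min.

5 h 40 min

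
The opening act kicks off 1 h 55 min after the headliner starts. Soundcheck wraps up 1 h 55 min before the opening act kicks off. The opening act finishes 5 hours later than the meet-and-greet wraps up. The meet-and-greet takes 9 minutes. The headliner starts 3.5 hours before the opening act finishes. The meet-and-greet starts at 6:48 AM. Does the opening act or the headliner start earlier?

The meet-and-greet ends at 6:48 AM + 9 min = 6:57 AM.
The opening act ends at 6:57 AM + 300 min = 11:57 AM.
The headliner starts at 11:57 AM − 210 min = 8:27 AM.
The opening act starts at 8:27 AM + 115 min = 10:22 AM.
The opening act starts at 10:22 AM and the headliner starts at 8:27 AM, so the headliner is first.

the headliner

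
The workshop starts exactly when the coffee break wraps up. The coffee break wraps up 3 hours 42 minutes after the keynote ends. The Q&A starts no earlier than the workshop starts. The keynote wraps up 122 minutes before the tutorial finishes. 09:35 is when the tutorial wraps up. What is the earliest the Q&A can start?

The keynote ends at 09:35 − 122 min = 07:33.
The coffee break ends at 07:33 + 222 min = 11:15.
So the workshop starts at 11:15.
The Q&A is bounded by the workshop, so the earliest it can start is 11:15.

11:15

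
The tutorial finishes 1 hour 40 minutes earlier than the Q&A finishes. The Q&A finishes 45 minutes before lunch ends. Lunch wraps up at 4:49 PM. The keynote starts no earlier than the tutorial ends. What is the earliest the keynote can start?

2:24 PM

The Q&A ends at 4:49 PM − 45 min = 4:04 PM.
The tutorial ends at 4:04 PM − 100 min = 2:24 PM.
The keynote is bounded by the tutorial, so the earliest it can start is 2:24 PM.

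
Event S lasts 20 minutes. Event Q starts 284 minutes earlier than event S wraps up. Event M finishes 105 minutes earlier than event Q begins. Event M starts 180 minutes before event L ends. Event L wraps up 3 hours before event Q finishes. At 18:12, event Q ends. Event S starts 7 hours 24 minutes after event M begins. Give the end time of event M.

Event L ends at 18:12 − 180 min = 15:12.
Event M starts at 15:12 − 180 min = 12:12.
Event S starts at 12:12 + 444 min = 19:36.
Event S ends at 19:36 + 20 min = 19:56.
Event Q starts at 19:56 − 284 min = 15:12.
Event M ends at 15:12 − 105 min = 13:27.

13:27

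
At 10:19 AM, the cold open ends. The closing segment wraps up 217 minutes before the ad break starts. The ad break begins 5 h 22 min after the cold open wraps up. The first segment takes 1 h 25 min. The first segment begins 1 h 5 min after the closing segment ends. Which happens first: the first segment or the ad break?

the first segment

The ad break starts at 10:19 AM + 322 min = 3:41 PM.
The closing segment ends at 3:41 PM − 217 min = 12:04 PM.
The first segment starts at 12:04 PM + 65 min = 1:09 PM.
The first segment starts at 1:09 PM and the ad break starts at 3:41 PM, so the first segment is first.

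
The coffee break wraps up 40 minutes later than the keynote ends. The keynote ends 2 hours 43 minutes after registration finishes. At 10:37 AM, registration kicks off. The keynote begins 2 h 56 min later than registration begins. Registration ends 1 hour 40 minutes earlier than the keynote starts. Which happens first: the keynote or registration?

registration

The keynote starts at 10:37 AM + 176 min = 1:33 PM.
The keynote starts at 1:33 PM and registration starts at 10:37 AM, so registration is first.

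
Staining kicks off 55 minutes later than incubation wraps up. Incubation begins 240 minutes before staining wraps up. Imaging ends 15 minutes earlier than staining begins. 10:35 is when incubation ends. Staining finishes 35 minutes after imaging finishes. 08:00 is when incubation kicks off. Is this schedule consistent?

Staining starts at 10:35 + 55 min = 11:30.
Imaging ends at 11:30 − 15 min = 11:15.
Staining ends at 11:15 + 35 min = 11:50.
Incubation starts at 11:50 − 240 min = 07:50.
But incubation is also said to start at 08:00 — a 10-minute conflict.

No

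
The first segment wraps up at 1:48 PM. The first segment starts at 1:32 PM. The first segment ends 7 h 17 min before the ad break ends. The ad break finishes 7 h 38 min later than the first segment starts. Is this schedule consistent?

No

The ad break ends at 1:32 PM + 458 min = 9:10 PM.
The first segment ends at 9:10 PM − 437 min = 1:53 PM.
But the first segment is also said to end at 1:48 PM — a 5-minute conflict.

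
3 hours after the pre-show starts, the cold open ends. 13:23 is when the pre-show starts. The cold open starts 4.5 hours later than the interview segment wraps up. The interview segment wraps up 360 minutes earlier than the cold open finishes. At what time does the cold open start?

The cold open ends at 13:23 + 180 min = 16:23.
The interview segment ends at 16:23 − 360 min = 10:23.
The cold open starts at 10:23 + 270 min = 14:53.

14:53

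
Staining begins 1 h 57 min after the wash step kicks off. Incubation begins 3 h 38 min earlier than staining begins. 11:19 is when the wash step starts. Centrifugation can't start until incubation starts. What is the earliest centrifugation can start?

Staining starts at 11:19 + 117 min = 13:16.
Incubation starts at 13:16 − 218 min = 09:38.
Centrifugation is bounded by incubation, so the earliest it can start is 09:38.

09:38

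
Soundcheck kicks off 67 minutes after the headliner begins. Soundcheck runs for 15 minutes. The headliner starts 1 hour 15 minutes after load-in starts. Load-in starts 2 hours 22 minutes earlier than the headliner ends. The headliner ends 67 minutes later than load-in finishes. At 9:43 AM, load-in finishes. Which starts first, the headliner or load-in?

load-in

The headliner ends at 9:43 AM + 67 min = 10:50 AM.
Load-in starts at 10:50 AM − 142 min = 8:28 AM.
The headliner starts at 8:28 AM + 75 min = 9:43 AM.
The headliner starts at 9:43 AM and load-in starts at 8:28 AM, so load-in is first.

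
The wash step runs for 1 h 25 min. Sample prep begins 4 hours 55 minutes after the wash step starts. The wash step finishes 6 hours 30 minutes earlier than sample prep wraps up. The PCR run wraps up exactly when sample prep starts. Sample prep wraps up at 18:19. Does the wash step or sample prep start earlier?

The wash step ends at 18:19 − 390 min = 11:49.
The wash step starts at 11:49 − 85 min = 10:24.
Sample prep starts at 10:24 + 295 min = 15:19.
The wash step starts at 10:24 and sample prep starts at 15:19, so the wash step is first.

the wash step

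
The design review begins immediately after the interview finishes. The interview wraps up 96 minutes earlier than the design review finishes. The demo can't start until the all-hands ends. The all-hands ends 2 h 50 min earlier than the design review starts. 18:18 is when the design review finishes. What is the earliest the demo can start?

The interview ends at 18:18 − 96 min = 16:42.
So the design review starts at 16:42.
The all-hands ends at 16:42 − 170 min = 13:52.
The demo is bounded by the all-hands, so the earliest it can start is 13:52.

13:52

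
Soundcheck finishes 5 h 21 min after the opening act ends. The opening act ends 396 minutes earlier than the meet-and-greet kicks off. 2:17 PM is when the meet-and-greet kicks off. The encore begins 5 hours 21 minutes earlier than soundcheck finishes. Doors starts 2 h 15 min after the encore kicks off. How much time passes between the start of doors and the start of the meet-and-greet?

The opening act ends at 2:17 PM − 396 min = 7:41 AM.
Soundcheck ends at 7:41 AM + 321 min = 1:02 PM.
The encore starts at 1:02 PM − 321 min = 7:41 AM.
Doors starts at 7:41 AM + 135 min = 9:56 AM.
From 9:56 AM to 2:17 PM is 4 hours 21 minutes.

4 hours 21 minutes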